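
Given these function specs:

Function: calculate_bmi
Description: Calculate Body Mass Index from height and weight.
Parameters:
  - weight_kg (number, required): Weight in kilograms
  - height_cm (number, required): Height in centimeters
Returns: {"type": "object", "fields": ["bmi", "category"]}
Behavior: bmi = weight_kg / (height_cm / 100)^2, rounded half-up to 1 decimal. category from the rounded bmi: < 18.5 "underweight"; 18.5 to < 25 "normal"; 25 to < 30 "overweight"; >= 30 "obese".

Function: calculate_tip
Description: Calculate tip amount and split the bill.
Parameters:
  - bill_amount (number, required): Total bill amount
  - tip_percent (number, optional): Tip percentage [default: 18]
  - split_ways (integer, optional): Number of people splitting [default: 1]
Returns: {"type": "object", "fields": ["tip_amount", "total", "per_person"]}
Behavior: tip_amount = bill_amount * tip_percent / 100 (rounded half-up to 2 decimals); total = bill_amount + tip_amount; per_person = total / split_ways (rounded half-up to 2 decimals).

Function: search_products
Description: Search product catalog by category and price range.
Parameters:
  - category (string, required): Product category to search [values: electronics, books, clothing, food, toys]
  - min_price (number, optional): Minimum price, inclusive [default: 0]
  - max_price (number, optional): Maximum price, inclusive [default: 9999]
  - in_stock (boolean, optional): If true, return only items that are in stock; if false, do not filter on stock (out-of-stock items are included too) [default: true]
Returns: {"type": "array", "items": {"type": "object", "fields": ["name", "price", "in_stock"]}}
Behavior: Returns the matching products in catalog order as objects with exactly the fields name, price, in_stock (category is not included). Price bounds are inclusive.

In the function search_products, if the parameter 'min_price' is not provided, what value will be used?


The search_products spec declares:
  - min_price (number, optional): Minimum price, inclusive [default: 0]
Default:
0


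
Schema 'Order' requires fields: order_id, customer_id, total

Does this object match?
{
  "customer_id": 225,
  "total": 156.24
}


Checking required fields...
Missing: order_id
Invalid - missing required field 'order_id'


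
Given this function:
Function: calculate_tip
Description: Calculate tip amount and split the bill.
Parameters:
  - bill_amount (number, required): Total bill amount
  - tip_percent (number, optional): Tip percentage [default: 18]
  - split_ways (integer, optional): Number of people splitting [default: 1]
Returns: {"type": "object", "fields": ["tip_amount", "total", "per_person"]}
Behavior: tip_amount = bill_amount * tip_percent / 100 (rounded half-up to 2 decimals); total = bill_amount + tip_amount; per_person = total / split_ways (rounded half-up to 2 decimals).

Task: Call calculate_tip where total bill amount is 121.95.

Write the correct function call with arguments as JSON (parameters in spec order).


Mapping each described value to its parameter name:
  'Total bill amount' -> bill_amount = 121.95
calculate_tip({"bill_amount": 121.95})


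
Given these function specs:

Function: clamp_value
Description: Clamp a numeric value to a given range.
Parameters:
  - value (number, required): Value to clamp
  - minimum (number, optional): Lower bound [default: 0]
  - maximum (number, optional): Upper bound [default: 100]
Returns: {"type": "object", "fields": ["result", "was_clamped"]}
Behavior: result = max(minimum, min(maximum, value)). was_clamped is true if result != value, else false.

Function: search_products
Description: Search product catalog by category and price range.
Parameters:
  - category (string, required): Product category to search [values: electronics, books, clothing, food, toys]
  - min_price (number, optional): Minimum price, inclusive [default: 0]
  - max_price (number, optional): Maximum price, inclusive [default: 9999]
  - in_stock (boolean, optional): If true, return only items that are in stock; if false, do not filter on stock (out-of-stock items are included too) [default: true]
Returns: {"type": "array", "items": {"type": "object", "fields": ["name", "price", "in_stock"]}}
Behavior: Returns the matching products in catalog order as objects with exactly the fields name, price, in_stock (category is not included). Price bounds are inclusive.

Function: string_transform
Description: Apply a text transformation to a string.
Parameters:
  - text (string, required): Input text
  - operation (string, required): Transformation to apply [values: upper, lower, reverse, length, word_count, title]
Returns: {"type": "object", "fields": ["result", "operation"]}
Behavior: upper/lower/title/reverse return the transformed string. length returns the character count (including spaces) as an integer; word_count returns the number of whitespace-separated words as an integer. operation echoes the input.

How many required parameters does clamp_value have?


Parameters of clamp_value: value (required), minimum (optional), maximum (optional)
Required count:
1


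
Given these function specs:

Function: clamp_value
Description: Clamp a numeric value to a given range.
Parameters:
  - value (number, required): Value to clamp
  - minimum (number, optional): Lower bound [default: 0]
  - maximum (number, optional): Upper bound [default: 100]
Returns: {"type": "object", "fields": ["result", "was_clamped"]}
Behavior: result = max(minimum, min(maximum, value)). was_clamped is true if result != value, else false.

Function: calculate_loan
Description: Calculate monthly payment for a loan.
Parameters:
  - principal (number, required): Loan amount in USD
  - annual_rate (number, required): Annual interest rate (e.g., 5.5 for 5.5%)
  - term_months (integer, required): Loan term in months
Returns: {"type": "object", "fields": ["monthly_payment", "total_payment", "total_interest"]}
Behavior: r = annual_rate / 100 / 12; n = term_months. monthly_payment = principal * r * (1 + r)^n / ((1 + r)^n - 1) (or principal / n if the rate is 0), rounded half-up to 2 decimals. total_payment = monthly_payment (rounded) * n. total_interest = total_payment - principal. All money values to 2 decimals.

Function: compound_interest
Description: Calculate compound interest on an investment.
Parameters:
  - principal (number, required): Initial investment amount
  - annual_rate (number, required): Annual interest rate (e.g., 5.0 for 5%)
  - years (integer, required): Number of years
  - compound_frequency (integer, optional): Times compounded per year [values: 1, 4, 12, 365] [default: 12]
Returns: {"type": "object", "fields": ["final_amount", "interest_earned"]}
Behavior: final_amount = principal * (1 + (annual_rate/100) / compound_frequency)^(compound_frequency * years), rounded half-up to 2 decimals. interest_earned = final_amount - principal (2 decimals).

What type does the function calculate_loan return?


The calculate_loan spec declares Returns: {"type": "object", "fields": ["monthly_payment", "total_payment", "total_interest"]}
Type:
object


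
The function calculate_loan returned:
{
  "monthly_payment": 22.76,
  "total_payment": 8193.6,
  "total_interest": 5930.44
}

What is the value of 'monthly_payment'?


22.76


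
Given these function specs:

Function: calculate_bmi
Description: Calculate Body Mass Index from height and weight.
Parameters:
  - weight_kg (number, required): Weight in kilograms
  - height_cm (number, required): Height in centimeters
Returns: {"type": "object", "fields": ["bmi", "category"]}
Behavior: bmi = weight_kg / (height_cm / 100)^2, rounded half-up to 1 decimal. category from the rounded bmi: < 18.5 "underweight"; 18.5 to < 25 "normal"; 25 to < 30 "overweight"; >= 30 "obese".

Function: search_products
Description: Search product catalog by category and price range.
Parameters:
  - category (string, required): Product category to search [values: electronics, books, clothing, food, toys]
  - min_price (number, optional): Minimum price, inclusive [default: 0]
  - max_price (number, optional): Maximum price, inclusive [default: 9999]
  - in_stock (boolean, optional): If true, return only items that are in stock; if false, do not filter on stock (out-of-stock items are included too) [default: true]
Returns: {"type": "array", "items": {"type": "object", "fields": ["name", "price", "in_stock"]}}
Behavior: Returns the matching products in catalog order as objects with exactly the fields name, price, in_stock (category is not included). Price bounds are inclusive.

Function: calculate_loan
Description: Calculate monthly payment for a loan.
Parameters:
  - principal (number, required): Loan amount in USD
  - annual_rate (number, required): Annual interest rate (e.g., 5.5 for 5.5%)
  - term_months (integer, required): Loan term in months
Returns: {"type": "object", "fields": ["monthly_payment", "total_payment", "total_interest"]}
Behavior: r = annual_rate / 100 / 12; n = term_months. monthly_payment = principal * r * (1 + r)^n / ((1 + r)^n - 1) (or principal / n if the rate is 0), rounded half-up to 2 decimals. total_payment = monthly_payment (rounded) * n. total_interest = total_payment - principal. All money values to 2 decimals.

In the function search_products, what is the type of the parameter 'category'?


The search_products spec declares:
  - category (string, required): Product category to search [values: electronics, books, clothing, food, toys]
Type:
string


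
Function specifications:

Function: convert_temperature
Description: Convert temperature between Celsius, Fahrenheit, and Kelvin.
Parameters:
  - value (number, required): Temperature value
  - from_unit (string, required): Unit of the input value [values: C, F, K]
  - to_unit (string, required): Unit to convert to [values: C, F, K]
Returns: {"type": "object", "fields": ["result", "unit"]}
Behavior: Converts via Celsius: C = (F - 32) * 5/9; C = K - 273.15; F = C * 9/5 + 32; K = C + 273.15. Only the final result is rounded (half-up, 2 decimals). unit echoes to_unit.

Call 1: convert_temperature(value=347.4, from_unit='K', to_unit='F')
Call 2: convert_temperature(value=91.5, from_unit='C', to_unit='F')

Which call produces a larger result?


Call 1:
  To C: 347.4 - 273.15 = 74.25
  To F: 74.25 * 9/5 + 32 = 165.65
  Round to 2 decimals: 165.65
  -> 165.65 F
Call 2:
  Input already in C: 91.5
  To F: 91.5 * 9/5 + 32 = 196.7
  Round to 2 decimals: 196.7
  -> 196.7 F
Call 2 (196.7 F)


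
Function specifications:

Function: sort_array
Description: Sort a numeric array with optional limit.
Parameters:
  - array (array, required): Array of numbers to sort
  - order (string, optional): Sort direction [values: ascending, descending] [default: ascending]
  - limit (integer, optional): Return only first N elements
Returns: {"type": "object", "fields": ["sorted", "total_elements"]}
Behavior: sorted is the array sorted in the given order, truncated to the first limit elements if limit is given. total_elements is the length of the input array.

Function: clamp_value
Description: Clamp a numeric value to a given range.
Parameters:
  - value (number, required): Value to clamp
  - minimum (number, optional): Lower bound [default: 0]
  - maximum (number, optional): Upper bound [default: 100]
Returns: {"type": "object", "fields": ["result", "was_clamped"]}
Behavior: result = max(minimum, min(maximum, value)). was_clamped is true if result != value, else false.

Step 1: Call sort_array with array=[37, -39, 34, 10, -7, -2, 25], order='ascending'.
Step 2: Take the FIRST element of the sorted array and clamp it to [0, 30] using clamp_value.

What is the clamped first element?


Step 1: sort_array(order=ascending)
  sorted: [-39, -7, -2, 10, 25, 34, 37]
  -> first element = -39
Step 2: clamp_value(value=-39, minimum=0, maximum=30)
  result = max(0, min(30, -39)) = max(0, -39) = 0
  was_clamped = (0 != -39) = true
  -> result = 0
0


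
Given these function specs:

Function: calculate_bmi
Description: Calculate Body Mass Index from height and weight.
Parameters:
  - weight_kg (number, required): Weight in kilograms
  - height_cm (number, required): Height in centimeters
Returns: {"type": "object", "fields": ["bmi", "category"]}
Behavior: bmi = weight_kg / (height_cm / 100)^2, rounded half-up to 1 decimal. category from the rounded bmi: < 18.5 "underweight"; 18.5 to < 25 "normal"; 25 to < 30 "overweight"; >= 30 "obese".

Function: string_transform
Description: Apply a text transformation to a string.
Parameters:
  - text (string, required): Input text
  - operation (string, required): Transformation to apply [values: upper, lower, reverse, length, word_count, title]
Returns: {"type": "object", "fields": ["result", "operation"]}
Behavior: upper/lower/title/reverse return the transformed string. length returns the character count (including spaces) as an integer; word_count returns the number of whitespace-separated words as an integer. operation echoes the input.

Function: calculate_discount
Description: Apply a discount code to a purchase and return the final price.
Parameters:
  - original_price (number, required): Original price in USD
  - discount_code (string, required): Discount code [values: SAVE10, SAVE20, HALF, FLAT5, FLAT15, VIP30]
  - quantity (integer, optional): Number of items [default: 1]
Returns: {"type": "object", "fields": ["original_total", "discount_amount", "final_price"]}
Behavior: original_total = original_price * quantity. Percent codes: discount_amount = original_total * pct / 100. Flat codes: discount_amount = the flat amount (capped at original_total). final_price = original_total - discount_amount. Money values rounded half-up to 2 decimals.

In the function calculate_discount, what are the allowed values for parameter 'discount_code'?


The calculate_discount spec declares:
  - discount_code (string, required): Discount code [values: SAVE10, SAVE20, HALF, FLAT5, FLAT15, VIP30]
Allowed values:
SAVE10, SAVE20, HALF, FLAT5, FLAT15, VIP30


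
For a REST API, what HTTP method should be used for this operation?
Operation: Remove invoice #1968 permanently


GET = read, POST = create, PUT = update/replace, DELETE = remove
This operation is a removal.
DELETE


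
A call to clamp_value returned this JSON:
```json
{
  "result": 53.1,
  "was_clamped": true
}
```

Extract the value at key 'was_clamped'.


true


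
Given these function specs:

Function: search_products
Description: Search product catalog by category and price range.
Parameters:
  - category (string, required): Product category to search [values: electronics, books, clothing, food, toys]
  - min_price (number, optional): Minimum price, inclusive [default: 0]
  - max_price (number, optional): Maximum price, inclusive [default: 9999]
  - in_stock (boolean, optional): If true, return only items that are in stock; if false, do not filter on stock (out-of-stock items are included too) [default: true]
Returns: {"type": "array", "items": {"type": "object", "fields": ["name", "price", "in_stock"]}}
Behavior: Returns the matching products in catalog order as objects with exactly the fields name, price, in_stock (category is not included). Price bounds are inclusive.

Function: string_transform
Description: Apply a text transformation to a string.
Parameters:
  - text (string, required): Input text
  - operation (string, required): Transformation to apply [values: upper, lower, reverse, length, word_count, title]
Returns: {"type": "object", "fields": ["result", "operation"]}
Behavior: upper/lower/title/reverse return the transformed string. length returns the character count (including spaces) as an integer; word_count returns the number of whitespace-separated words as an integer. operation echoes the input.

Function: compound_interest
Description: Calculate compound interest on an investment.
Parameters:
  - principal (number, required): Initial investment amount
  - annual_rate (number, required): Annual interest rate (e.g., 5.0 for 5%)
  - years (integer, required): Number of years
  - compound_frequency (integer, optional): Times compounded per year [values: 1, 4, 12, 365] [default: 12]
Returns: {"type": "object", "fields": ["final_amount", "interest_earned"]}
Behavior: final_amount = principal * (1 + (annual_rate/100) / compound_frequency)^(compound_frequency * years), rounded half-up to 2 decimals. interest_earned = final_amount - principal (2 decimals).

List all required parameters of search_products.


Parameters of search_products and their required/optional flag:
  category: required
  min_price: optional
  max_price: optional
  in_stock: optional
category


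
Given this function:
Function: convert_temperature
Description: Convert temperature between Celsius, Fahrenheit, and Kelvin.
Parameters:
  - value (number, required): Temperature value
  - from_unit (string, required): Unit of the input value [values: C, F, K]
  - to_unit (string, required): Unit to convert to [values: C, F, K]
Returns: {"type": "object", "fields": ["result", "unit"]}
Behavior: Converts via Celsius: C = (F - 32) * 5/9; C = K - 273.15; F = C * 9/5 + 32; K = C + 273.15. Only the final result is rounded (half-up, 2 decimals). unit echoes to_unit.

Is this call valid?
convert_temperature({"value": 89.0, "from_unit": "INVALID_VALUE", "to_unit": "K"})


Checking parameter values...
Parameter 'from_unit' has value 'INVALID_VALUE' not in allowed: C, F, K
Invalid - 'from_unit' must be one of C, F, K


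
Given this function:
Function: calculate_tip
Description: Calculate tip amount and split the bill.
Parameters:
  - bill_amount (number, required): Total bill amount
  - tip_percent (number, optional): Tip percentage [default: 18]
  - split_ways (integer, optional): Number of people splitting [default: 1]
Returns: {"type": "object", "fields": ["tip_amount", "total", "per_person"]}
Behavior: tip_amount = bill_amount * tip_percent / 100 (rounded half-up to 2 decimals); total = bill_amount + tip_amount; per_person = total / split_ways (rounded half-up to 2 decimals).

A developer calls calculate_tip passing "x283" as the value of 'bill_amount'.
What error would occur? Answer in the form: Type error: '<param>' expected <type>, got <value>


Spec: 'bill_amount' is declared as number; "x283" is a string.
Type error: 'bill_amount' expected number, got "x283"


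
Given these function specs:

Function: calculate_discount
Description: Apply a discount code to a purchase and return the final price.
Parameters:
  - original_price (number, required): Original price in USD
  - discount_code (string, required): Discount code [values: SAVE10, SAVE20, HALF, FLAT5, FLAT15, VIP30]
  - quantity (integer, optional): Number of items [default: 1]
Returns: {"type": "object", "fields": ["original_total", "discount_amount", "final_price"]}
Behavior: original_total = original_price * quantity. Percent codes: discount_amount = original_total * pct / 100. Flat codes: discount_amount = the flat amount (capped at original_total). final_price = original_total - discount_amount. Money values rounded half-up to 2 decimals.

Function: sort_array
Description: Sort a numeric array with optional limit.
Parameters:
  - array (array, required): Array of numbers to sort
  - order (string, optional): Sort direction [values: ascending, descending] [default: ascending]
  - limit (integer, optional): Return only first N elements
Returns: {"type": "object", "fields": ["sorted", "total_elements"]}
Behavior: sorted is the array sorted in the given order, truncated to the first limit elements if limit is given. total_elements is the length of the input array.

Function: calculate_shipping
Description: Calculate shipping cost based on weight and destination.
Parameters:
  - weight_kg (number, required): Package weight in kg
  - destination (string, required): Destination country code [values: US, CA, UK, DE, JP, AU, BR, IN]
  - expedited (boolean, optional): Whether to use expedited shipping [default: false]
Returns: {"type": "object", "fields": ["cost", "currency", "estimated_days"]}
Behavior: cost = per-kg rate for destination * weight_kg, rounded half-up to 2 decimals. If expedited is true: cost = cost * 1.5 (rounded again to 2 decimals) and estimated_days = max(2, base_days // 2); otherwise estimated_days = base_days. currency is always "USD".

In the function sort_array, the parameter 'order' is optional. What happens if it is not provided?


The sort_array spec declares:
  - order (string, optional): Sort direction [values: ascending, descending] [default: ascending]
It defaults to ascending


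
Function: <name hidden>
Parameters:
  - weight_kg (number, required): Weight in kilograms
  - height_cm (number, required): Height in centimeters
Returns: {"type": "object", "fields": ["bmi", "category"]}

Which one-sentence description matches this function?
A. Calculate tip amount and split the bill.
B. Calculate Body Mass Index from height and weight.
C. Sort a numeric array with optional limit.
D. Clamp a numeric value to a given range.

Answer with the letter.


Parameters weight_kg, height_cm and return ["bmi", "category"] fit: Calculate Body Mass Index from height and weight.
B


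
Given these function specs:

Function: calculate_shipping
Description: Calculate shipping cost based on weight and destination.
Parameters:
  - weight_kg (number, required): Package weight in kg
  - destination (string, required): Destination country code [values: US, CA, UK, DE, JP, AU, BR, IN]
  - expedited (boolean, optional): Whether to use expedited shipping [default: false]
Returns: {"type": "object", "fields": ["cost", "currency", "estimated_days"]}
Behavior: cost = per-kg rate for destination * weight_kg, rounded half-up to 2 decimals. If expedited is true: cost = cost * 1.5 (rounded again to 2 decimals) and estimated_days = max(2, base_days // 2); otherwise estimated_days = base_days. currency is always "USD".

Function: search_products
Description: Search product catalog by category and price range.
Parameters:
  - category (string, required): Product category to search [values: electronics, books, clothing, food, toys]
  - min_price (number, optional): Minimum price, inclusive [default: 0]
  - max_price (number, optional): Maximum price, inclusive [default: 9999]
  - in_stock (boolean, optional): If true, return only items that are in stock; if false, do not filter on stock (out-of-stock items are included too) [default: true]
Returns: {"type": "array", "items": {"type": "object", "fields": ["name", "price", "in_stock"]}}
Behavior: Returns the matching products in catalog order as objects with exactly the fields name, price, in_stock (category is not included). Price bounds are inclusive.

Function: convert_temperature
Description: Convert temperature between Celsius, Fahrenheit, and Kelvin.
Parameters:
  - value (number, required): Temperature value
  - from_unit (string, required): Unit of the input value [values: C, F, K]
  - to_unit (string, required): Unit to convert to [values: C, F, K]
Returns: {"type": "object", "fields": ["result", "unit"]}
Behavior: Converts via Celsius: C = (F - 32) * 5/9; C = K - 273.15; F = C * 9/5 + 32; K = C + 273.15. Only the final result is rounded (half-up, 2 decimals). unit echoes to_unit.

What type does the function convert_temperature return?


The convert_temperature spec declares Returns: {"type": "object", "fields": ["result", "unit"]}
Type:
object


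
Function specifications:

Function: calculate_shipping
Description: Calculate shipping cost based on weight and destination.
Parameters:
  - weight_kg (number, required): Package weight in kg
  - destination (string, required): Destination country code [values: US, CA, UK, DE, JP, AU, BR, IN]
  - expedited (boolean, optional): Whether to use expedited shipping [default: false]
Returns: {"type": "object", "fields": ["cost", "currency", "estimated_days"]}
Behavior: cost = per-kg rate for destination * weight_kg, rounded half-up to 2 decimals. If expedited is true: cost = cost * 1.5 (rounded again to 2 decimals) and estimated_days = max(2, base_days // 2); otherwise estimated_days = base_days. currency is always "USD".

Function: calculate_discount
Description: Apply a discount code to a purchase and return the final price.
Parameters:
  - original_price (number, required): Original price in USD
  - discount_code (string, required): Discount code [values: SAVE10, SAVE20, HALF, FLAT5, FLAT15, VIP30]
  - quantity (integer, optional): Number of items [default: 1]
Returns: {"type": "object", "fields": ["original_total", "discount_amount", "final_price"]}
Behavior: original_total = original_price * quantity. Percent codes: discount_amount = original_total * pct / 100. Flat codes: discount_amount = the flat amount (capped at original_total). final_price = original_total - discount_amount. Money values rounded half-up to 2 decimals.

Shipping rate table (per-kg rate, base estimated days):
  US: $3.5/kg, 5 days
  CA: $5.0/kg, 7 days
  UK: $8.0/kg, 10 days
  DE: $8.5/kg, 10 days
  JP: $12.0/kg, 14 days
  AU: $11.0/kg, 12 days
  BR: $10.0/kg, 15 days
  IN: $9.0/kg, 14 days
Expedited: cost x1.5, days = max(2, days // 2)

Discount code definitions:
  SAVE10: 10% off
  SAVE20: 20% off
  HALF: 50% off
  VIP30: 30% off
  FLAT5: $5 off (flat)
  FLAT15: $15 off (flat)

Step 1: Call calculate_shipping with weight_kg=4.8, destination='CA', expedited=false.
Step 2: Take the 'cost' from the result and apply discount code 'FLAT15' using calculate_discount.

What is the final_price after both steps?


Step 1: calculate_shipping(weight_kg=4.8, destination=CA, expedited=false)
  Rate for CA: $5.0/kg, base 7 days
  cost = 5.0 * 4.8 = 24 -> 24.00
  expedited not set/false: estimated_days = 7
  -> cost = 24.00 USD
Step 2: calculate_discount(original_price=24.0, discount_code=FLAT15, quantity=1)
  original_total = 24.0 * 1 = 24.00
  FLAT15 = $15 flat: discount_amount = min(15.00, 24.00) = 15.00
  final_price = 24.00 - 15.00 = 9.00
  -> final_price = 9.00
$9.00


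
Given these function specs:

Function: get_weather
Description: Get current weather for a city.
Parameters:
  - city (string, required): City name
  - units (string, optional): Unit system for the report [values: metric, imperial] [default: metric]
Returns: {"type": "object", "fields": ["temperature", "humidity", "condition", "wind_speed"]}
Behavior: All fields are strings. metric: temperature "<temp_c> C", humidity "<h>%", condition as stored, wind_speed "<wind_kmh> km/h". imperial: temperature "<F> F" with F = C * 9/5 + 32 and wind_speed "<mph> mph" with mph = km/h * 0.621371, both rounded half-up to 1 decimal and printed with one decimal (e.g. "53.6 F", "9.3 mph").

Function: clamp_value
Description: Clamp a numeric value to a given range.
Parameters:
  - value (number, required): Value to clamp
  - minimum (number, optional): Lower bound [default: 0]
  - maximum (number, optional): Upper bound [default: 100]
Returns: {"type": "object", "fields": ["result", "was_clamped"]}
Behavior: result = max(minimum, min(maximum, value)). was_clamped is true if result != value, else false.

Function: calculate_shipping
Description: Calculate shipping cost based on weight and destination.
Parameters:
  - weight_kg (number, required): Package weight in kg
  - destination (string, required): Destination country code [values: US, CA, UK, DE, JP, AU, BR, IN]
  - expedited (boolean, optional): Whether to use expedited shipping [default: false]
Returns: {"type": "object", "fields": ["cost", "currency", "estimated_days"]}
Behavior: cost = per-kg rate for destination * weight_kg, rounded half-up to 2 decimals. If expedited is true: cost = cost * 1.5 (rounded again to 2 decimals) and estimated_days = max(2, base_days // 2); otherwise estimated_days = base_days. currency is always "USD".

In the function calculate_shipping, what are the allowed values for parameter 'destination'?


The calculate_shipping spec declares:
  - destination (string, required): Destination country code [values: US, CA, UK, DE, JP, AU, BR, IN]
Allowed values:
US, CA, UK, DE, JP, AU, BR, IN


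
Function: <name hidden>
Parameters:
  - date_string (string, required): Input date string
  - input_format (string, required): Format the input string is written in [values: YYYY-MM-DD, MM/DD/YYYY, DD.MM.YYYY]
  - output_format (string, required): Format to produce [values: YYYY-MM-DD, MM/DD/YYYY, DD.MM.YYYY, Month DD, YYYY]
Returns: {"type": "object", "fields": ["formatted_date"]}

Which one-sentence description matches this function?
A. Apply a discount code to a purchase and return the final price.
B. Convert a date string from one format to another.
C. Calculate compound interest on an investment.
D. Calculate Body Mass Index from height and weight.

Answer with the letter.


Parameters date_string, input_format, output_format and return ["formatted_date"] fit: Convert a date string from one format to another.
B


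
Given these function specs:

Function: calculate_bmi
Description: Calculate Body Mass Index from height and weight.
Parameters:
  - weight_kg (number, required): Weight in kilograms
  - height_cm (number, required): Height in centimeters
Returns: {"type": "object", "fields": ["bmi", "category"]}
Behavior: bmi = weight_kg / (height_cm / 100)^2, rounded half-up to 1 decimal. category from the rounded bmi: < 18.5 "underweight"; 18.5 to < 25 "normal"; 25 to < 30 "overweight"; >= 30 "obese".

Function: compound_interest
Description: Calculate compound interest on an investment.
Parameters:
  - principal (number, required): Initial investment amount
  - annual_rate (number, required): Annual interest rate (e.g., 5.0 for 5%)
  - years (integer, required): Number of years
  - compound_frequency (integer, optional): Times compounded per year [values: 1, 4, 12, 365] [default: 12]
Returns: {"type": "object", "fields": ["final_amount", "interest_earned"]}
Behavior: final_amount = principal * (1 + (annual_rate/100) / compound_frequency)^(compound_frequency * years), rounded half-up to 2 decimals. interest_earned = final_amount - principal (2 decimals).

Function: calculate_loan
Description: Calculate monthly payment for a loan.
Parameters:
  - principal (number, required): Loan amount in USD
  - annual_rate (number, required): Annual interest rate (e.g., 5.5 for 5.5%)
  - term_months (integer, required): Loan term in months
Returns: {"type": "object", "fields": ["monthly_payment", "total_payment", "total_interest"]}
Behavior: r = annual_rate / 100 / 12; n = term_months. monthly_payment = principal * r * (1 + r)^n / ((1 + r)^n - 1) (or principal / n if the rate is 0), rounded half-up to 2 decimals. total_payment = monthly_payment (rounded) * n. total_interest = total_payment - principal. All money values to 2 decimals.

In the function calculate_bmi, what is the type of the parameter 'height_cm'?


The calculate_bmi spec declares:
  - height_cm (number, required): Height in centimeters
Type:
number


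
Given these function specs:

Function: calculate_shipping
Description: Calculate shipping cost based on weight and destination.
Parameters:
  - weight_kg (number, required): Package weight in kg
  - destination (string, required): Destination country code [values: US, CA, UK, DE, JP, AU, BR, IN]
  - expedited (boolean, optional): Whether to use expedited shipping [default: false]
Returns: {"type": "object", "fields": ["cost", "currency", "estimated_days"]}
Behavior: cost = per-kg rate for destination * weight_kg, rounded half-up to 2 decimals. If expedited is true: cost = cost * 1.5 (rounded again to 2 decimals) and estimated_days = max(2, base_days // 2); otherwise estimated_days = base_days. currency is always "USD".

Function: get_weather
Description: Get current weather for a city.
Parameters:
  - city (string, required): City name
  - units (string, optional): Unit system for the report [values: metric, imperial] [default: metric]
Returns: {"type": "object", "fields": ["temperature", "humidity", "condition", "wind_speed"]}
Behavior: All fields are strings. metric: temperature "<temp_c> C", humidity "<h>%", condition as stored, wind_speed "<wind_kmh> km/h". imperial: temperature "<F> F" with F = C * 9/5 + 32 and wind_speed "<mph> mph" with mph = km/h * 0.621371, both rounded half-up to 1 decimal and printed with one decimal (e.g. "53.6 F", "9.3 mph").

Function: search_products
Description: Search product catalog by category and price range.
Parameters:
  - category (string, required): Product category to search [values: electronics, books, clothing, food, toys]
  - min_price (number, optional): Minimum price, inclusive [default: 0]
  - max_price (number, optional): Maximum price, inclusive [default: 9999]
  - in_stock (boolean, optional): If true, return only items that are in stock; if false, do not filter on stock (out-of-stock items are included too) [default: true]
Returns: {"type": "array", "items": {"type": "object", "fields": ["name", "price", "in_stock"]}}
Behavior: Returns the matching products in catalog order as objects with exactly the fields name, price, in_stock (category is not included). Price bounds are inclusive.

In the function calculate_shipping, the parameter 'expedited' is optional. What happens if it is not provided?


The calculate_shipping spec declares:
  - expedited (boolean, optional): Whether to use expedited shipping [default: false]
It defaults to false


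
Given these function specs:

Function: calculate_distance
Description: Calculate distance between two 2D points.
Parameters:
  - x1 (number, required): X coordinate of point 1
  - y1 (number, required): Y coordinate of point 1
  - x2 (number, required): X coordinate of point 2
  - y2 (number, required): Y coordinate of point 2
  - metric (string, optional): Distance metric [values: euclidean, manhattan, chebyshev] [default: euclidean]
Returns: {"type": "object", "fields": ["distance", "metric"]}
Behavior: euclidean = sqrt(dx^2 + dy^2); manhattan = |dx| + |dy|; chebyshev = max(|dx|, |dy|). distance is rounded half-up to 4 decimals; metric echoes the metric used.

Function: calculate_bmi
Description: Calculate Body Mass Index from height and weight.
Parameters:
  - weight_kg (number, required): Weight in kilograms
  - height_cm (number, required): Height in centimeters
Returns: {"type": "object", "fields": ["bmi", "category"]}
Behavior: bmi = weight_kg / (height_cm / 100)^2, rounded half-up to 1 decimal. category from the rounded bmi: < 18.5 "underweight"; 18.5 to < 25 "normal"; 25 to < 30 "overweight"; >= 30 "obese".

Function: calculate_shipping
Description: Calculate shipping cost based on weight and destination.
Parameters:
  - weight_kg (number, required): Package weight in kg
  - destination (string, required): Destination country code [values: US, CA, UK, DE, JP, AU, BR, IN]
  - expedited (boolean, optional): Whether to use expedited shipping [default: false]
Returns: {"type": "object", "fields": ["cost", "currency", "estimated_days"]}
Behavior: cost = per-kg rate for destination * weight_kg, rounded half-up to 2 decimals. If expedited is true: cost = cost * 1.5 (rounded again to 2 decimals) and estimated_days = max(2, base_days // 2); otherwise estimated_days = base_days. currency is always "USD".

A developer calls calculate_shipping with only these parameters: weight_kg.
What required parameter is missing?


Required parameters: weight_kg, destination
Provided: weight_kg
Missing: destination
destination


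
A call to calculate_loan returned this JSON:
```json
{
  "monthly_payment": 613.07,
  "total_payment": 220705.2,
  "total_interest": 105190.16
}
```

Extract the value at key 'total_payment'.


220705.2


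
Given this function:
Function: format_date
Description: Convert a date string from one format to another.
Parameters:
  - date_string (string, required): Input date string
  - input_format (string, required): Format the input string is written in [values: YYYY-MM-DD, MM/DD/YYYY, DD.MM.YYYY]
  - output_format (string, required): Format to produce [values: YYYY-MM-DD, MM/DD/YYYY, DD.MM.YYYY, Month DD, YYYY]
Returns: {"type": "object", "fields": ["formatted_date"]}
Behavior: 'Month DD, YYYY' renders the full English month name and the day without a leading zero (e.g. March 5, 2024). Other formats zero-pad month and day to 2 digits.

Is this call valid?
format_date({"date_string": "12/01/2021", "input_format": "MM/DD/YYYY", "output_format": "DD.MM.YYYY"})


Checking all required parameters present and types match... All valid.
Valid


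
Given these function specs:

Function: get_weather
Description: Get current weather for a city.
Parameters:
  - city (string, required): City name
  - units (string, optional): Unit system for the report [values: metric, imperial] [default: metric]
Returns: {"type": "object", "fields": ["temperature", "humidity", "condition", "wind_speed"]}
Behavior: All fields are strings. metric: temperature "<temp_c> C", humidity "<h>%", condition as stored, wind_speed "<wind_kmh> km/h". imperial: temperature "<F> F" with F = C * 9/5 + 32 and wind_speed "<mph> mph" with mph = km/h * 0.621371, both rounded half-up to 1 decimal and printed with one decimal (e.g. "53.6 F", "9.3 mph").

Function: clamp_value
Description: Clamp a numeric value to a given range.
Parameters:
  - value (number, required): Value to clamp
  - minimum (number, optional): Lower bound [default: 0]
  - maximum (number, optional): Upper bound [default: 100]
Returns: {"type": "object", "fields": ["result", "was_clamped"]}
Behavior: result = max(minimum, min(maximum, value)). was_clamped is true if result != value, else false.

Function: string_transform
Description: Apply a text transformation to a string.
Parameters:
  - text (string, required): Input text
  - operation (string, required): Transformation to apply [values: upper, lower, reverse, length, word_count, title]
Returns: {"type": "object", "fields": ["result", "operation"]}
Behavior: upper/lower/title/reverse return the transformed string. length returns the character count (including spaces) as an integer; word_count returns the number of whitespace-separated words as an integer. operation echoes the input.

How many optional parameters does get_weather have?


Parameters of get_weather: city (required), units (optional)
Optional count:
1


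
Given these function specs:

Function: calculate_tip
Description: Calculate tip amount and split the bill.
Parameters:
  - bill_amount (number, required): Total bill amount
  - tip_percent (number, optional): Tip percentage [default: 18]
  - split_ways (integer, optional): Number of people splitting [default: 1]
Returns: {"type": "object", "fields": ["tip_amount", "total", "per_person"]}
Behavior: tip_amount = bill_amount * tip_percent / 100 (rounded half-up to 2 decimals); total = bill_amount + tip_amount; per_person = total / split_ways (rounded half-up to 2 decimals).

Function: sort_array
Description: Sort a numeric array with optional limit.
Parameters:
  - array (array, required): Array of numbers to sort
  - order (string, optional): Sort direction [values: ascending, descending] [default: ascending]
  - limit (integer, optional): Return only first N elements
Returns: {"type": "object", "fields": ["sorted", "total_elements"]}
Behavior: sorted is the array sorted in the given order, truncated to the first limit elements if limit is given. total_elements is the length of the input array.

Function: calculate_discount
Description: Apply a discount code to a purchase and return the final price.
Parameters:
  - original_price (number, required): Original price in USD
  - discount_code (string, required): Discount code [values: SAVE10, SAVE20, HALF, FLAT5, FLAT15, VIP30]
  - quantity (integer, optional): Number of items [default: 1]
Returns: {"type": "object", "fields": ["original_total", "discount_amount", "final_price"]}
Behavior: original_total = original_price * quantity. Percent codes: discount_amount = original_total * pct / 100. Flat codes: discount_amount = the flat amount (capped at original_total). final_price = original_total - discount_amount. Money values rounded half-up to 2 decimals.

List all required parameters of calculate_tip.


Parameters of calculate_tip and their required/optional flag:
  bill_amount: required
  tip_percent: optional
  split_ways: optional
bill_amount


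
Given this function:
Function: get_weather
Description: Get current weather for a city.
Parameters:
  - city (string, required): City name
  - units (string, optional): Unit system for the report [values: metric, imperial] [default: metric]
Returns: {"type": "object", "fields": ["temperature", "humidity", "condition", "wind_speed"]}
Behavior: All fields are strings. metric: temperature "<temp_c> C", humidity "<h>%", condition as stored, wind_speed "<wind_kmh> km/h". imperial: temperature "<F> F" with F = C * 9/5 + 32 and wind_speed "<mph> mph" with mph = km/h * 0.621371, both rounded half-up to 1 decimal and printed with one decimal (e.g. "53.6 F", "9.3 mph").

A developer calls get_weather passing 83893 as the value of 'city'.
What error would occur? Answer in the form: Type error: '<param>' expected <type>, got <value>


Spec: 'city' is declared as string; 83893 is an integer.
Type error: 'city' expected string, got 83893
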